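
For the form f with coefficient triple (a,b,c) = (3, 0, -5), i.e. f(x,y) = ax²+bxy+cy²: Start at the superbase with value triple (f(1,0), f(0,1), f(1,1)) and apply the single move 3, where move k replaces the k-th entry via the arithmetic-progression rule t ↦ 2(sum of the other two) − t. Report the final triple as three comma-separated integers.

start (3,-5,-2) = (f(1,0),f(0,1),f(1,1))
replace slot 3: 2·(3+(-5)) − (-2) = -2 → (3,-5,-2)

3,-5,-2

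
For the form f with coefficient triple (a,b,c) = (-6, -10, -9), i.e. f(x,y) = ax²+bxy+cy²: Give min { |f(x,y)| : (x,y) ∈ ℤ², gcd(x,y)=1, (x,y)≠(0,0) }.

translate: b→-2 (≡10 mod 12), so (6,10,9)→(6,-2,5)
flip: (6,-2,5)→(5,2,6)
reduced (well bottom): (5,2,6) with a≤c, −a<b≤a
well minimum |f| = |-5| = 5 (negative-definite)

5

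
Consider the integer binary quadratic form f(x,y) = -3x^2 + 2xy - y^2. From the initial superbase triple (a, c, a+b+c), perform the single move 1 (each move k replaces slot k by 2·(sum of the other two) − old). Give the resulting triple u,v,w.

start (-3,-1,-2) = (f(1,0),f(0,1),f(1,1))
replace slot 1: 2·((-1)+(-2)) − (-3) = -3 → (-3,-1,-2)

-3,-1,-2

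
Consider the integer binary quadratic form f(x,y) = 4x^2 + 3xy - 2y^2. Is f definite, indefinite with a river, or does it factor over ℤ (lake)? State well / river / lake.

D = b²−4ac = 3² − 4·4·(-2) = 41
D > 0 non-square ⇒ indefinite ⇒ periodic river

river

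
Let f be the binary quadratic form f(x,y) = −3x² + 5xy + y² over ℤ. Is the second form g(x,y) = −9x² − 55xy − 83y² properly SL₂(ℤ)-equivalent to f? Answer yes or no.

D₁ = 37, D₂ = 37
river cycle of f (length 6): (1, 5, -3), (-3, 1, 3), (3, 5, -1), (-1, 5, 3), (3, 1, -3), (-3, 5, 1)
river cycle of g (length 6): (1, 5, -3), (-3, 1, 3), (3, 5, -1), (-1, 5, 3), (3, 1, -3), (-3, 5, 1)
cycles coincide ⇒ equivalent

yes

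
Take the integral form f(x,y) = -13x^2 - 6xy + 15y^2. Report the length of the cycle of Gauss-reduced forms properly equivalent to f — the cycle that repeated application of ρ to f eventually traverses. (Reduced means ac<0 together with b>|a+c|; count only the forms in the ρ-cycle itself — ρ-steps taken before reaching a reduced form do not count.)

D = 816, ⌊√D⌋ = 28
descent: ρ → (15,6,-13)  [lands on river]
river: ρ → (-13,20,8)
river: ρ → (8,28,-1)
river: ρ → (-1,28,8)
river: ρ → (8,20,-13)
river: ρ → (-13,6,15)
river: ρ → (15,24,-4)
river: ρ → (-4,24,15)
ρ-cycle length = 8 (tail of 1 descent step not counted)

8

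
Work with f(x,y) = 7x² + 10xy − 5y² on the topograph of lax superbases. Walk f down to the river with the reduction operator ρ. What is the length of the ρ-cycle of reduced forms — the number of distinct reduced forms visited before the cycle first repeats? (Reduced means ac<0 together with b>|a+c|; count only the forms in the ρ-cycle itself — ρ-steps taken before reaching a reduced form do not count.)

D = 240, ⌊√D⌋ = 15
river: ρ → (-5,10,7)
river: ρ → (7,4,-8)
river: ρ → (-8,12,3)
river: ρ → (3,12,-8)
river: ρ → (-8,4,7)
river: ρ → (7,10,-5)
ρ-cycle length = 6 (tail of 0 descent steps not counted)

6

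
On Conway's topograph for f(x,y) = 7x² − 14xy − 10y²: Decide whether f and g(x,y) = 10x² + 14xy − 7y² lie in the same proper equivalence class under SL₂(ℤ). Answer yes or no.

D₁ = 476, D₂ = 476
river cycle of f (length 8): (-10, 14, 7), (7, 14, -10), (-10, 6, 11), (11, 16, -5), (-5, 14, 14), (14, 14, -5), (-5, 16, 11), (11, 6, -10)
river cycle of g (length 8): (-7, 14, 10), (10, 6, -11), (-11, 16, 5), (5, 14, -14), (-14, 14, 5), (5, 16, -11), (-11, 6, 10), (10, 14, -7)
cycles differ ⇒ inequivalent

no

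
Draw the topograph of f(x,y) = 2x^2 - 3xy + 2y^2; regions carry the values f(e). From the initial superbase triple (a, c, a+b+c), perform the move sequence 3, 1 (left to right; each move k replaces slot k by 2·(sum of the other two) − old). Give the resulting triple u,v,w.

start (2,2,1) = (f(1,0),f(0,1),f(1,1))
replace slot 3: 2·(2+2) − 1 = 7 → (2,2,7)
replace slot 1: 2·(2+7) − 2 = 16 → (16,2,7)

16,2,7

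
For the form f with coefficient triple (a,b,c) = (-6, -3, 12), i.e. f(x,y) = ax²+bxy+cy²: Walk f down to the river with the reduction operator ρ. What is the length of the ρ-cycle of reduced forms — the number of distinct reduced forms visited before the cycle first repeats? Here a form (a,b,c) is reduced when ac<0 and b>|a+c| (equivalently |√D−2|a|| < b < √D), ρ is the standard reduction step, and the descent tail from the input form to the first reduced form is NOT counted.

D = 297, ⌊√D⌋ = 17
descent: ρ → (12,3,-6)
descent: ρ → (-6,9,9)  [lands on river]
river: ρ → (9,9,-6)
river: ρ → (-6,15,3)
river: ρ → (3,15,-6)
ρ-cycle length = 4 (tail of 2 descent steps not counted)

4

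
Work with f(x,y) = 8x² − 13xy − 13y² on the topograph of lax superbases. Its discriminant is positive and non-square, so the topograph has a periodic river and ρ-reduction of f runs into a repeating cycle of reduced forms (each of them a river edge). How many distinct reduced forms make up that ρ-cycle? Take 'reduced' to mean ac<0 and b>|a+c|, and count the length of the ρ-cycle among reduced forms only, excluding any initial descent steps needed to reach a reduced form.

D = 585, ⌊√D⌋ = 24
descent: ρ → (-13,13,8)  [lands on river]
river: ρ → (8,19,-7)
river: ρ → (-7,23,2)
river: ρ → (2,21,-18)
river: ρ → (-18,15,5)
river: ρ → (5,15,-18)
river: ρ → (-18,21,2)
river: ρ → (2,23,-7)
river: ρ → (-7,19,8)
river: ρ → (8,13,-13)
ρ-cycle length = 10 (tail of 1 descent step not counted)

10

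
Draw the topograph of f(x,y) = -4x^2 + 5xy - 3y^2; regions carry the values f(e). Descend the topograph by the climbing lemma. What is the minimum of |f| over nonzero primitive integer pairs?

translate: b→3 (≡-5 mod 8), so (4,-5,3)→(4,3,2)
flip: (4,3,2)→(2,-3,4)
translate: b→1 (≡-3 mod 4), so (2,-3,4)→(2,1,3)
reduced (well bottom): (2,1,3) with a≤c, −a<b≤a
well minimum |f| = |-2| = 2 (negative-definite)

2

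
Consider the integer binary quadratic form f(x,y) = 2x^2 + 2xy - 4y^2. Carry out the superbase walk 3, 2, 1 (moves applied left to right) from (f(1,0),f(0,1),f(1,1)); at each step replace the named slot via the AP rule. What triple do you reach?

start (2,-4,0) = (f(1,0),f(0,1),f(1,1))
replace slot 3: 2·(2+(-4)) − 0 = -4 → (2,-4,-4)
replace slot 2: 2·(2+(-4)) − (-4) = 0 → (2,0,-4)
replace slot 1: 2·(0+(-4)) − 2 = -10 → (-10,0,-4)

-10,0,-4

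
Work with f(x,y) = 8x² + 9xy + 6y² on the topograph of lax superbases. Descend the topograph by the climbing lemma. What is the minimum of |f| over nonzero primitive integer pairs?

translate: b→-7 (≡9 mod 16), so (8,9,6)→(8,-7,5)
flip: (8,-7,5)→(5,7,8)
translate: b→-3 (≡7 mod 10), so (5,7,8)→(5,-3,6)
reduced (well bottom): (5,-3,6) with a≤c, −a<b≤a
well minimum = a = 5

5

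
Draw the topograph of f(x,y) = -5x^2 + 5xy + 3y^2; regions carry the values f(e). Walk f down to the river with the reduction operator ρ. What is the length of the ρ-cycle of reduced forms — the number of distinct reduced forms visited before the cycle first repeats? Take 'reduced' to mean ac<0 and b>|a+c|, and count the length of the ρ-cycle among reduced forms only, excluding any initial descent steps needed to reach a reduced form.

D = 85, ⌊√D⌋ = 9
river: ρ → (3,7,-3)
river: ρ → (-3,5,5)
river: ρ → (5,5,-3)
river: ρ → (-3,7,3)
river: ρ → (3,5,-5)
river: ρ → (-5,5,3)
ρ-cycle length = 6 (tail of 0 descent steps not counted)

6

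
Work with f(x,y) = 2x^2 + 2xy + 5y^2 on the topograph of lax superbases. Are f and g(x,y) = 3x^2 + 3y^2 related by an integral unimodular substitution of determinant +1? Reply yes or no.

D₁ = -36, D₂ = -36
f: reduced (well bottom): (2,2,5) with a≤c, −a<b≤a
g: reduced (well bottom): (3,0,3) with a≤c, −a<b≤a
reduced forms (2, 2, 5) vs (3, 0, 3) ⇒ inequivalent

no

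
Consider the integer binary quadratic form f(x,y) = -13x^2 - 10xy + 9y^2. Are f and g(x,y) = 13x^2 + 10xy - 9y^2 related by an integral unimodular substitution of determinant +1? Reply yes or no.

D₁ = 568, D₂ = 568
river cycle of f (length 6): (9, 10, -13), (-13, 16, 6), (6, 20, -7), (-7, 22, 3), (3, 20, -14), (-14, 8, 9)
river cycle of g (length 6): (-9, 8, 14), (14, 20, -3), (-3, 22, 7), (7, 20, -6), (-6, 16, 13), (13, 10, -9)
cycles differ ⇒ inequivalent

no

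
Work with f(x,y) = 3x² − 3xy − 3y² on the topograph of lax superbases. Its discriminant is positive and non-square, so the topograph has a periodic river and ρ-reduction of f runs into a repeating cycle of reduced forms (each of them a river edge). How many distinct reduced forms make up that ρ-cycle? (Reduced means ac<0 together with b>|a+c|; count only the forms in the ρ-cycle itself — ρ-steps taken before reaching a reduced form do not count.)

D = 45, ⌊√D⌋ = 6
descent: ρ → (-3,3,3)  [lands on river]
river: ρ → (3,3,-3)
ρ-cycle length = 2 (tail of 1 descent step not counted)

2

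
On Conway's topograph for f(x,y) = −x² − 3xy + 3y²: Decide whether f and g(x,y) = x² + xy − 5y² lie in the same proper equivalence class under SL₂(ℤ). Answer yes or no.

D₁ = 21, D₂ = 21
river cycle of f (length 2): (3, 3, -1), (-1, 3, 3)
river cycle of g (length 2): (1, 3, -3), (-3, 3, 1)
cycles differ ⇒ inequivalent

no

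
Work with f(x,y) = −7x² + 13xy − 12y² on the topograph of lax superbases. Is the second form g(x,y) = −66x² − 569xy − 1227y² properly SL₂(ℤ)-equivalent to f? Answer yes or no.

D₁ = -167, D₂ = -167
f is negative-definite; reduce −f:
−f: translate: b→1 (≡-13 mod 14), so (7,-13,12)→(7,1,6)
−f: flip: (7,1,6)→(6,-1,7)
−f: reduced (well bottom): (6,-1,7) with a≤c, −a<b≤a
flip sign back: reduced form of f is (-6,1,-7)
g is negative-definite; reduce −g:
−g: translate: b→41 (≡569 mod 132), so (66,569,1227)→(66,41,7)
−g: flip: (66,41,7)→(7,-41,66)
−g: translate: b→1 (≡-41 mod 14), so (7,-41,66)→(7,1,6)
−g: flip: (7,1,6)→(6,-1,7)
−g: reduced (well bottom): (6,-1,7) with a≤c, −a<b≤a
flip sign back: reduced form of g is (-6,1,-7)
reduced forms (-6, 1, -7) vs (-6, 1, -7) ⇒ equivalent

yes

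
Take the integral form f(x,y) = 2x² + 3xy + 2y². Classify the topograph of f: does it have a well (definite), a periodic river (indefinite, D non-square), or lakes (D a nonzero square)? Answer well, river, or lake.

D = b²−4ac = 3² − 4·2·2 = -7
D < 0 ⇒ definite ⇒ every region one sign ⇒ single well

well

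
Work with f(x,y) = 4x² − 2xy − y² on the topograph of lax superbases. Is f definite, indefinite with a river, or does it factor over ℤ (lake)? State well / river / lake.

D = b²−4ac = (-2)² − 4·4·(-1) = 20
D > 0 non-square ⇒ indefinite ⇒ periodic river

river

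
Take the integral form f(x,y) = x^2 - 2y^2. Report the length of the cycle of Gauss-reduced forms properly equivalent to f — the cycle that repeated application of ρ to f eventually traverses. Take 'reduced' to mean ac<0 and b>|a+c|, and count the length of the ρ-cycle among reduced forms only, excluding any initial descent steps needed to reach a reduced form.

D = 8, ⌊√D⌋ = 2
descent: ρ → (-2,0,1)
descent: ρ → (1,2,-1)  [lands on river]
river: ρ → (-1,2,1)
ρ-cycle length = 2 (tail of 2 descent steps not counted)

2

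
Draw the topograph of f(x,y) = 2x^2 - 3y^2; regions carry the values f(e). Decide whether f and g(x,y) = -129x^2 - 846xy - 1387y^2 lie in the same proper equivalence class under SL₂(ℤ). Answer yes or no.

D₁ = 24, D₂ = 24
river cycle of f (length 2): (2, 4, -1), (-1, 4, 2)
river cycle of g (length 2): (-1, 4, 2), (2, 4, -1)
cycles coincide ⇒ equivalent

yes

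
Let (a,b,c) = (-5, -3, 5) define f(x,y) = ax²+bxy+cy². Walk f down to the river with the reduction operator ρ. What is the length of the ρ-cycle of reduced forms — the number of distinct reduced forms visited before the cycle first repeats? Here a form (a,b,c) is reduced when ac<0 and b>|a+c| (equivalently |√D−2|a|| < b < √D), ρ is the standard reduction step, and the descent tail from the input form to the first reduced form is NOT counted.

D = 109, ⌊√D⌋ = 10
descent: ρ → (5,3,-5)  [lands on river]
river: ρ → (-5,7,3)
river: ρ → (3,5,-7)
river: ρ → (-7,9,1)
river: ρ → (1,9,-7)
river: ρ → (-7,5,3)
river: ρ → (3,7,-5)
river: ρ → (-5,3,5)
river: ρ → (5,7,-3)
river: ρ → (-3,5,7)
river: ρ → (7,9,-1)
river: ρ → (-1,9,7)
river: ρ → (7,5,-3)
river: ρ → (-3,7,5)
ρ-cycle length = 14 (tail of 1 descent step not counted)

14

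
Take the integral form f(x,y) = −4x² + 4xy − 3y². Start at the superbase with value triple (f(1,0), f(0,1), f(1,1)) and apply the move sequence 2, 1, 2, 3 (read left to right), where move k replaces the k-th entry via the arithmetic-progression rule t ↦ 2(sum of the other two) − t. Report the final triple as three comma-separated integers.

start (-4,-3,-3) = (f(1,0),f(0,1),f(1,1))
replace slot 2: 2·((-4)+(-3)) − (-3) = -11 → (-4,-11,-3)
replace slot 1: 2·((-11)+(-3)) − (-4) = -24 → (-24,-11,-3)
replace slot 2: 2·((-24)+(-3)) − (-11) = -43 → (-24,-43,-3)
replace slot 3: 2·((-24)+(-43)) − (-3) = -131 → (-24,-43,-131)

-24,-43,-131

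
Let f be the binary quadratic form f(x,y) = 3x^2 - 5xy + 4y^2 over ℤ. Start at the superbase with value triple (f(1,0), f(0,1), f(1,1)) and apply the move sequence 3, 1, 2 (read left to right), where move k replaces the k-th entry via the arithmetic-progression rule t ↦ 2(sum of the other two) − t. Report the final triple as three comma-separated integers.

start (3,4,2) = (f(1,0),f(0,1),f(1,1))
replace slot 3: 2·(3+4) − 2 = 12 → (3,4,12)
replace slot 1: 2·(4+12) − 3 = 29 → (29,4,12)
replace slot 2: 2·(29+12) − 4 = 78 → (29,78,12)

29,78,12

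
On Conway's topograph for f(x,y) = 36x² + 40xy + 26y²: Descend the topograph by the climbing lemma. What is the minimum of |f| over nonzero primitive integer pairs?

translate: b→-32 (≡40 mod 72), so (36,40,26)→(36,-32,22)
flip: (36,-32,22)→(22,32,36)
translate: b→-12 (≡32 mod 44), so (22,32,36)→(22,-12,26)
reduced (well bottom): (22,-12,26) with a≤c, −a<b≤a
well minimum = a = 22

22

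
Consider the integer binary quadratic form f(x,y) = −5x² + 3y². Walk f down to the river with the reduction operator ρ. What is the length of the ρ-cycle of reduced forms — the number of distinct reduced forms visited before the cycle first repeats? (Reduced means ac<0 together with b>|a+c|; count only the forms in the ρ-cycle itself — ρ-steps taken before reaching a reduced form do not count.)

D = 60, ⌊√D⌋ = 7
descent: ρ → (3,6,-2)  [lands on river]
river: ρ → (-2,6,3)
ρ-cycle length = 2 (tail of 1 descent step not counted)

2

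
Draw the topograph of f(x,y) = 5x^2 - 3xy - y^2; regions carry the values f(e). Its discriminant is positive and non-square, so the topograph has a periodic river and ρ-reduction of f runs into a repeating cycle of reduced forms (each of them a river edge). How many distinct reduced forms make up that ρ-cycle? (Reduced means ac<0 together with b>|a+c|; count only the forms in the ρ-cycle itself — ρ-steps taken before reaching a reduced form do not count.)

D = 29, ⌊√D⌋ = 5
descent: ρ → (-1,5,1)  [lands on river]
river: ρ → (1,5,-1)
ρ-cycle length = 2 (tail of 1 descent step not counted)

2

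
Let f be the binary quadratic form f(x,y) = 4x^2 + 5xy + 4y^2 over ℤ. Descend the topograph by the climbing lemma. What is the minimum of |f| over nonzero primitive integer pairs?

translate: b→-3 (≡5 mod 8), so (4,5,4)→(4,-3,3)
flip: (4,-3,3)→(3,3,4)
reduced (well bottom): (3,3,4) with a≤c, −a<b≤a
well minimum = a = 3

3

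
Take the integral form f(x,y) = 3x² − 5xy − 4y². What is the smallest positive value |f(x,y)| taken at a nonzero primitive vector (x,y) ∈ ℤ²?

descent: ρ → (-4,5,3)  [lands on river]
river: ρ → (3,7,-2)
river: ρ → (-2,5,6)
river: ρ → (6,7,-1)
river: ρ → (-1,7,6)
river: ρ → (6,5,-2)
river: ρ → (-2,7,3)
river: ρ → (3,5,-4)
river: ρ → (-4,3,4)
river: ρ → (4,5,-3)
river: ρ → (-3,7,2)
river: ρ → (2,5,-6)
river: ρ → (-6,7,1)
river: ρ → (1,7,-6)
river: ρ → (-6,5,2)
river: ρ → (2,7,-3)
river: ρ → (-3,5,4)
river: ρ → (4,3,-4)
closes: descent 1, river 18
min |a| on river = 1

1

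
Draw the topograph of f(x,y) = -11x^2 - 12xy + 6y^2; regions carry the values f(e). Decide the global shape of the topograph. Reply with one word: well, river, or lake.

D = b²−4ac = (-12)² − 4·(-11)·6 = 408
D > 0 non-square ⇒ indefinite ⇒ periodic river

river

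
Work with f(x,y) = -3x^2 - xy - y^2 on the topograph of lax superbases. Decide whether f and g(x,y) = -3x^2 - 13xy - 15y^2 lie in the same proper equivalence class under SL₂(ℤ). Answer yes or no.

D₁ = -11, D₂ = -11
f is negative-definite; reduce −f:
−f: flip: (3,1,1)→(1,-1,3)
−f: translate: b→1 (≡-1 mod 2), so (1,-1,3)→(1,1,3)
−f: reduced (well bottom): (1,1,3) with a≤c, −a<b≤a
flip sign back: reduced form of f is (-1,-1,-3)
g is negative-definite; reduce −g:
−g: translate: b→1 (≡13 mod 6), so (3,13,15)→(3,1,1)
−g: flip: (3,1,1)→(1,-1,3)
−g: translate: b→1 (≡-1 mod 2), so (1,-1,3)→(1,1,3)
−g: reduced (well bottom): (1,1,3) with a≤c, −a<b≤a
flip sign back: reduced form of g is (-1,-1,-3)
reduced forms (-1, -1, -3) vs (-1, -1, -3) ⇒ equivalent

yes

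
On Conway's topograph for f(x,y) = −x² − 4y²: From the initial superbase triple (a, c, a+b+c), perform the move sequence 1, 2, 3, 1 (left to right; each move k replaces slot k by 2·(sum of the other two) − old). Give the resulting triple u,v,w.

start (-1,-4,-5) = (f(1,0),f(0,1),f(1,1))
replace slot 1: 2·((-4)+(-5)) − (-1) = -17 → (-17,-4,-5)
replace slot 2: 2·((-17)+(-5)) − (-4) = -40 → (-17,-40,-5)
replace slot 3: 2·((-17)+(-40)) − (-5) = -109 → (-17,-40,-109)
replace slot 1: 2·((-40)+(-109)) − (-17) = -281 → (-281,-40,-109)

-281,-40,-109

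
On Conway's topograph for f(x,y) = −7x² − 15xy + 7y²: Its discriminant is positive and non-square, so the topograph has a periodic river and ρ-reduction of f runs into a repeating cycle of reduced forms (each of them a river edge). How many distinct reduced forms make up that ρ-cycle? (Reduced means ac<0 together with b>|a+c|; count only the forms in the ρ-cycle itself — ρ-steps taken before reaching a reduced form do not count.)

D = 421, ⌊√D⌋ = 20
descent: ρ → (7,15,-7)  [lands on river]
river: ρ → (-7,13,9)
river: ρ → (9,5,-11)
river: ρ → (-11,17,3)
river: ρ → (3,19,-5)
river: ρ → (-5,11,15)
river: ρ → (15,19,-1)
river: ρ → (-1,19,15)
river: ρ → (15,11,-5)
river: ρ → (-5,19,3)
river: ρ → (3,17,-11)
river: ρ → (-11,5,9)
river: ρ → (9,13,-7)
river: ρ → (-7,15,7)
river: ρ → (7,13,-9)
river: ρ → (-9,5,11)
river: ρ → (11,17,-3)
river: ρ → (-3,19,5)
river: ρ → (5,11,-15)
river: ρ → (-15,19,1)
river: ρ → (1,19,-15)
river: ρ → (-15,11,5)
river: ρ → (5,19,-3)
river: ρ → (-3,17,11)
river: ρ → (11,5,-9)
river: ρ → (-9,13,7)
ρ-cycle length = 26 (tail of 1 descent step not counted)

26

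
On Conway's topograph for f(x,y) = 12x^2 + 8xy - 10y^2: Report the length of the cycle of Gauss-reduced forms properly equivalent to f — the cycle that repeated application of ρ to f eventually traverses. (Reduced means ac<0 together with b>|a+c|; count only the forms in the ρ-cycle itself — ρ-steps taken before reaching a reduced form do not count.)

D = 544, ⌊√D⌋ = 23
river: ρ → (-10,12,10)
river: ρ → (10,8,-12)
river: ρ → (-12,16,6)
river: ρ → (6,20,-6)
river: ρ → (-6,16,12)
river: ρ → (12,8,-10)
ρ-cycle length = 6 (tail of 0 descent steps not counted)

6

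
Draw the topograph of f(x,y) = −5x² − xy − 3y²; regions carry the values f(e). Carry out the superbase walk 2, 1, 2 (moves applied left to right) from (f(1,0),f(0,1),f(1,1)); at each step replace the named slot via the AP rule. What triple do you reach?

start (-5,-3,-9) = (f(1,0),f(0,1),f(1,1))
replace slot 2: 2·((-5)+(-9)) − (-3) = -25 → (-5,-25,-9)
replace slot 1: 2·((-25)+(-9)) − (-5) = -63 → (-63,-25,-9)
replace slot 2: 2·((-63)+(-9)) − (-25) = -119 → (-63,-119,-9)

-63,-119,-9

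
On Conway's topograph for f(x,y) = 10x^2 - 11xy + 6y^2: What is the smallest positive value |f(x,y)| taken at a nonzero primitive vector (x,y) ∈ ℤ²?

translate: b→9 (≡-11 mod 20), so (10,-11,6)→(10,9,5)
flip: (10,9,5)→(5,-9,10)
translate: b→1 (≡-9 mod 10), so (5,-9,10)→(5,1,6)
reduced (well bottom): (5,1,6) with a≤c, −a<b≤a
well minimum = a = 5

5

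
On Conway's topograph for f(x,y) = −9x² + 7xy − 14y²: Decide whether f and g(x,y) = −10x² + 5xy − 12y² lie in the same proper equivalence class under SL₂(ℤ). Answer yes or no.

D₁ = -455, D₂ = -455
f is negative-definite; reduce −f:
−f: reduced (well bottom): (9,-7,14) with a≤c, −a<b≤a
flip sign back: reduced form of f is (-9,7,-14)
g is negative-definite; reduce −g:
−g: reduced (well bottom): (10,-5,12) with a≤c, −a<b≤a
flip sign back: reduced form of g is (-10,5,-12)
reduced forms (-9, 7, -14) vs (-10, 5, -12) ⇒ inequivalent

no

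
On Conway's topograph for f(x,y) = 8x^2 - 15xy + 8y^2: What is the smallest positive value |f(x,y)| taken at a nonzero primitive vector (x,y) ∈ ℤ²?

translate: b→1 (≡-15 mod 16), so (8,-15,8)→(8,1,1)
flip: (8,1,1)→(1,-1,8)
translate: b→1 (≡-1 mod 2), so (1,-1,8)→(1,1,8)
reduced (well bottom): (1,1,8) with a≤c, −a<b≤a
well minimum = a = 1

1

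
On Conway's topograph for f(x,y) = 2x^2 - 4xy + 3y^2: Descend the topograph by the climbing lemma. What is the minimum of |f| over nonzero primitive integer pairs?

translate: b→0 (≡-4 mod 4), so (2,-4,3)→(2,0,1)
flip: (2,0,1)→(1,0,2)
reduced (well bottom): (1,0,2) with a≤c, −a<b≤a
well minimum = a = 1

1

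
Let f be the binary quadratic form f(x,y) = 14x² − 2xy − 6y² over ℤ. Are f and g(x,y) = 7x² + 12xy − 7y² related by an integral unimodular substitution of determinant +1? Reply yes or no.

D₁ = 340, D₂ = 340
river cycle of f (length 6): (-6, 14, 6), (6, 10, -10), (-10, 10, 6), (6, 14, -6), (-6, 10, 10), (10, 10, -6)
river cycle of g (length 14): (-7, 16, 3), (3, 14, -12), (-12, 10, 5), (5, 10, -12), (-12, 14, 3), (3, 16, -7), (-7, 12, 7), (7, 16, -3), (-3, 14, 12), (12, 10, -5), … (4 more)
cycles differ ⇒ inequivalent

no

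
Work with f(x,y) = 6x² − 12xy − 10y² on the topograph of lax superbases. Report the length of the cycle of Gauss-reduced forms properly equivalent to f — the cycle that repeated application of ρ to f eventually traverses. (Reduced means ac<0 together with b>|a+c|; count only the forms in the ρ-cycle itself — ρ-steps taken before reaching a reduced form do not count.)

D = 384, ⌊√D⌋ = 19
descent: ρ → (-10,12,6)  [lands on river]
river: ρ → (6,12,-10)
river: ρ → (-10,8,8)
river: ρ → (8,8,-10)
ρ-cycle length = 4 (tail of 1 descent step not counted)

4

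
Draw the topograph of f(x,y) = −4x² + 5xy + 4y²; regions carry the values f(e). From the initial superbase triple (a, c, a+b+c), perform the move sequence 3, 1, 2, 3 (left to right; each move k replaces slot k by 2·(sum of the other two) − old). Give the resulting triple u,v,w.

start (-4,4,5) = (f(1,0),f(0,1),f(1,1))
replace slot 3: 2·((-4)+4) − 5 = -5 → (-4,4,-5)
replace slot 1: 2·(4+(-5)) − (-4) = 2 → (2,4,-5)
replace slot 2: 2·(2+(-5)) − 4 = -10 → (2,-10,-5)
replace slot 3: 2·(2+(-10)) − (-5) = -11 → (2,-10,-11)

2,-10,-11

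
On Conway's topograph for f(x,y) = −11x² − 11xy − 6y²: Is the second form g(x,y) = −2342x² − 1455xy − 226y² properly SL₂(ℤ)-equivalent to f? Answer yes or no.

D₁ = -143, D₂ = -143
f is negative-definite; reduce −f:
−f: flip: (11,11,6)→(6,-11,11)
−f: translate: b→1 (≡-11 mod 12), so (6,-11,11)→(6,1,6)
−f: reduced (well bottom): (6,1,6) with a≤c, −a<b≤a
flip sign back: reduced form of f is (-6,-1,-6)
g is negative-definite; reduce −g:
−g: flip: (2342,1455,226)→(226,-1455,2342)
−g: translate: b→-99 (≡-1455 mod 452), so (226,-1455,2342)→(226,-99,11)
−g: flip: (226,-99,11)→(11,99,226)
−g: translate: b→11 (≡99 mod 22), so (11,99,226)→(11,11,6)
−g: flip: (11,11,6)→(6,-11,11)
−g: translate: b→1 (≡-11 mod 12), so (6,-11,11)→(6,1,6)
−g: reduced (well bottom): (6,1,6) with a≤c, −a<b≤a
flip sign back: reduced form of g is (-6,-1,-6)
reduced forms (-6, -1, -6) vs (-6, -1, -6) ⇒ equivalent

yes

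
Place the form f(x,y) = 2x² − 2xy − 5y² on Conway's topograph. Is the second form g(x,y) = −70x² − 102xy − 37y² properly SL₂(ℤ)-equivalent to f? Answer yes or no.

D₁ = 44, D₂ = 44
river cycle of f (length 2): (2, 6, -1), (-1, 6, 2)
river cycle of g (length 2): (2, 6, -1), (-1, 6, 2)
cycles coincide ⇒ equivalent

yes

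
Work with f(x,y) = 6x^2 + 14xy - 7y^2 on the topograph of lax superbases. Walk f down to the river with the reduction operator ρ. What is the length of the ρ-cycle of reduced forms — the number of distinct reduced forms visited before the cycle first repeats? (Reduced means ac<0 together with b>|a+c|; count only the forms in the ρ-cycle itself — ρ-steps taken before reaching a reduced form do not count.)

D = 364, ⌊√D⌋ = 19
river: ρ → (-7,14,6)
river: ρ → (6,10,-11)
river: ρ → (-11,12,5)
river: ρ → (5,18,-2)
river: ρ → (-2,18,5)
river: ρ → (5,12,-11)
river: ρ → (-11,10,6)
river: ρ → (6,14,-7)
ρ-cycle length = 8 (tail of 0 descent steps not counted)

8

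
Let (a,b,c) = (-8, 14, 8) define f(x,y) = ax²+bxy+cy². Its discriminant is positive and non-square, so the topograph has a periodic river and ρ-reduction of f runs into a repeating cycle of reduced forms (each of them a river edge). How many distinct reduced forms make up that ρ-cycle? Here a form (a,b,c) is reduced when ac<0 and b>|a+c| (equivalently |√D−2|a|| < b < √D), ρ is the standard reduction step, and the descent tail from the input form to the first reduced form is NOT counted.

D = 452, ⌊√D⌋ = 21
river: ρ → (8,18,-4)
river: ρ → (-4,14,16)
river: ρ → (16,18,-2)
river: ρ → (-2,18,16)
river: ρ → (16,14,-4)
river: ρ → (-4,18,8)
river: ρ → (8,14,-8)
river: ρ → (-8,18,4)
river: ρ → (4,14,-16)
river: ρ → (-16,18,2)
river: ρ → (2,18,-16)
river: ρ → (-16,14,4)
river: ρ → (4,18,-8)
river: ρ → (-8,14,8)
ρ-cycle length = 14 (tail of 0 descent steps not counted)

14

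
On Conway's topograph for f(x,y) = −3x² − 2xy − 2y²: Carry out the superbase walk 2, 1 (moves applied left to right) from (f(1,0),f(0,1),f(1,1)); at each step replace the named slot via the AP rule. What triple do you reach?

start (-3,-2,-7) = (f(1,0),f(0,1),f(1,1))
replace slot 2: 2·((-3)+(-7)) − (-2) = -18 → (-3,-18,-7)
replace slot 1: 2·((-18)+(-7)) − (-3) = -47 → (-47,-18,-7)

-47,-18,-7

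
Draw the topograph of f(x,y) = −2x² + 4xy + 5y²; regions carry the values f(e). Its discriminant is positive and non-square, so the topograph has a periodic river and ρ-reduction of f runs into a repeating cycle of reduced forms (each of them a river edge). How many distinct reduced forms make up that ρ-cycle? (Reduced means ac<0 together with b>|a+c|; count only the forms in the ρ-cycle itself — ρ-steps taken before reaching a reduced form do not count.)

D = 56, ⌊√D⌋ = 7
river: ρ → (5,6,-1)
river: ρ → (-1,6,5)
river: ρ → (5,4,-2)
river: ρ → (-2,4,5)
ρ-cycle length = 4 (tail of 0 descent steps not counted)

4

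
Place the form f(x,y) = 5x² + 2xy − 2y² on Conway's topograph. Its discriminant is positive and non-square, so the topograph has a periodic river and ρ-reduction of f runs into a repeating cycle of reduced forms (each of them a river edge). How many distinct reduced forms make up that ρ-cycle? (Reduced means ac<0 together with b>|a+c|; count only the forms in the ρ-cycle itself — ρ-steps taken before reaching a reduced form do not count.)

D = 44, ⌊√D⌋ = 6
descent: ρ → (-2,6,1)  [lands on river]
river: ρ → (1,6,-2)
ρ-cycle length = 2 (tail of 1 descent step not counted)

2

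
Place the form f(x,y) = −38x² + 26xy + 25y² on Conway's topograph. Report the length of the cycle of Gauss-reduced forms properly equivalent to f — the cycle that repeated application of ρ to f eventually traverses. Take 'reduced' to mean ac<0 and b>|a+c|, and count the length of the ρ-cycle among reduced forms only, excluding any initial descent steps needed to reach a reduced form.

D = 4476, ⌊√D⌋ = 66
river: ρ → (25,24,-39)
river: ρ → (-39,54,10)
river: ρ → (10,66,-3)
river: ρ → (-3,66,10)
river: ρ → (10,54,-39)
river: ρ → (-39,24,25)
river: ρ → (25,26,-38)
river: ρ → (-38,50,13)
river: ρ → (13,54,-30)
river: ρ → (-30,66,1)
river: ρ → (1,66,-30)
river: ρ → (-30,54,13)
river: ρ → (13,50,-38)
river: ρ → (-38,26,25)
ρ-cycle length = 14 (tail of 0 descent steps not counted)

14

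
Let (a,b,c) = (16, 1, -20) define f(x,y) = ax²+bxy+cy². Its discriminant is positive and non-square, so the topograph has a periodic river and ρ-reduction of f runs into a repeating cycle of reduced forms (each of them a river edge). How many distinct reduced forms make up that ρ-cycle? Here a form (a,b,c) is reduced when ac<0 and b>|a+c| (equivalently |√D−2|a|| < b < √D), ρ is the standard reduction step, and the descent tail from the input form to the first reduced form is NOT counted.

D = 1281, ⌊√D⌋ = 35
descent: ρ → (-20,-1,16)
descent: ρ → (16,33,-3)  [lands on river]
river: ρ → (-3,33,16)
river: ρ → (16,31,-5)
river: ρ → (-5,29,22)
river: ρ → (22,15,-12)
river: ρ → (-12,33,4)
river: ρ → (4,31,-20)
river: ρ → (-20,9,15)
river: ρ → (15,21,-14)
river: ρ → (-14,35,1)
river: ρ → (1,35,-14)
river: ρ → (-14,21,15)
river: ρ → (15,9,-20)
river: ρ → (-20,31,4)
river: ρ → (4,33,-12)
river: ρ → (-12,15,22)
river: ρ → (22,29,-5)
river: ρ → (-5,31,16)
ρ-cycle length = 18 (tail of 2 descent steps not counted)

18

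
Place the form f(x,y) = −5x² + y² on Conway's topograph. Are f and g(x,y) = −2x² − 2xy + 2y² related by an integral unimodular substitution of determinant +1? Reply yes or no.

D₁ = 20, D₂ = 20
river cycle of f (length 2): (1, 4, -1), (-1, 4, 1)
river cycle of g (length 2): (2, 2, -2), (-2, 2, 2)
cycles differ ⇒ inequivalent

no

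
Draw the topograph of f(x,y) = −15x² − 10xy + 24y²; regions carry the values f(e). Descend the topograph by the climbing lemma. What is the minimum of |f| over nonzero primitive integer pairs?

descent: ρ → (24,10,-15)  [lands on river]
river: ρ → (-15,20,19)
river: ρ → (19,18,-16)
river: ρ → (-16,14,21)
river: ρ → (21,28,-9)
river: ρ → (-9,26,24)
river: ρ → (24,22,-11)
river: ρ → (-11,22,24)
river: ρ → (24,26,-9)
river: ρ → (-9,28,21)
river: ρ → (21,14,-16)
river: ρ → (-16,18,19)
river: ρ → (19,20,-15)
river: ρ → (-15,10,24)
river: ρ → (24,38,-1)
river: ρ → (-1,38,24)
closes: descent 1, river 16
min |a| on river = 1

1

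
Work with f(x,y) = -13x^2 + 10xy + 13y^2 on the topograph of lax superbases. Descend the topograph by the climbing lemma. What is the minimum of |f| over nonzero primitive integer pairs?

river: ρ → (13,16,-10)
river: ρ → (-10,24,5)
river: ρ → (5,26,-5)
river: ρ → (-5,24,10)
river: ρ → (10,16,-13)
river: ρ → (-13,10,13)
closes: descent 0, river 6
min |a| on river = 5

5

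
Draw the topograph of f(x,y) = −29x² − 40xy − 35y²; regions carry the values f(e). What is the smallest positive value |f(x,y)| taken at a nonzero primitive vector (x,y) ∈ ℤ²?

translate: b→-18 (≡40 mod 58), so (29,40,35)→(29,-18,24)
flip: (29,-18,24)→(24,18,29)
reduced (well bottom): (24,18,29) with a≤c, −a<b≤a
well minimum |f| = |-24| = 24 (negative-definite)

24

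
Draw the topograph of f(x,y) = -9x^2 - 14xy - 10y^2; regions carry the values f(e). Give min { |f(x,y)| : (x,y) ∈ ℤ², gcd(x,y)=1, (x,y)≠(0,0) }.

translate: b→-4 (≡14 mod 18), so (9,14,10)→(9,-4,5)
flip: (9,-4,5)→(5,4,9)
reduced (well bottom): (5,4,9) with a≤c, −a<b≤a
well minimum |f| = |-5| = 5 (negative-definite)

5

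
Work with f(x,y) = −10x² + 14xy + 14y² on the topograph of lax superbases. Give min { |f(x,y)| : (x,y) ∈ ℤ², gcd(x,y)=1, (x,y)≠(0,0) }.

river: ρ → (14,14,-10)
river: ρ → (-10,26,2)
river: ρ → (2,26,-10)
river: ρ → (-10,14,14)
closes: descent 0, river 4
min |a| on river = 2

2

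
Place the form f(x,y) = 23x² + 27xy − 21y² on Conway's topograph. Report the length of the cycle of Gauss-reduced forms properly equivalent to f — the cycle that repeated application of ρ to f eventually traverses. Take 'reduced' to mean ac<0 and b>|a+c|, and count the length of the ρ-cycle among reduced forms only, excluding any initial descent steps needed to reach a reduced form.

D = 2661, ⌊√D⌋ = 51
river: ρ → (-21,15,29)
river: ρ → (29,43,-7)
river: ρ → (-7,41,35)
river: ρ → (35,29,-13)
river: ρ → (-13,49,5)
river: ρ → (5,51,-3)
river: ρ → (-3,51,5)
river: ρ → (5,49,-13)
river: ρ → (-13,29,35)
river: ρ → (35,41,-7)
river: ρ → (-7,43,29)
river: ρ → (29,15,-21)
river: ρ → (-21,27,23)
river: ρ → (23,19,-25)
river: ρ → (-25,31,17)
river: ρ → (17,37,-19)
river: ρ → (-19,39,15)
river: ρ → (15,51,-1)
river: ρ → (-1,51,15)
river: ρ → (15,39,-19)
river: ρ → (-19,37,17)
river: ρ → (17,31,-25)
river: ρ → (-25,19,23)
river: ρ → (23,27,-21)
ρ-cycle length = 24 (tail of 0 descent steps not counted)

24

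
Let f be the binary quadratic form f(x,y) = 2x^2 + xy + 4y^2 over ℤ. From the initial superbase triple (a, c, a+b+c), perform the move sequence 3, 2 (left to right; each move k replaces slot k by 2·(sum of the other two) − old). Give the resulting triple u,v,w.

start (2,4,7) = (f(1,0),f(0,1),f(1,1))
replace slot 3: 2·(2+4) − 7 = 5 → (2,4,5)
replace slot 2: 2·(2+5) − 4 = 10 → (2,10,5)

2,10,5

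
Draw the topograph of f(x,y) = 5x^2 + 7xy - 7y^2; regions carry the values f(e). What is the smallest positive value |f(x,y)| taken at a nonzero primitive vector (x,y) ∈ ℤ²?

river: ρ → (-7,7,5)
river: ρ → (5,13,-1)
river: ρ → (-1,13,5)
river: ρ → (5,7,-7)
closes: descent 0, river 4
min |a| on river = 1

1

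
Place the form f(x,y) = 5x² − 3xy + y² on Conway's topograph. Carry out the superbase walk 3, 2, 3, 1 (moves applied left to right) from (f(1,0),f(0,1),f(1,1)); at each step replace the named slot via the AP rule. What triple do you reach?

start (5,1,3) = (f(1,0),f(0,1),f(1,1))
replace slot 3: 2·(5+1) − 3 = 9 → (5,1,9)
replace slot 2: 2·(5+9) − 1 = 27 → (5,27,9)
replace slot 3: 2·(5+27) − 9 = 55 → (5,27,55)
replace slot 1: 2·(27+55) − 5 = 159 → (159,27,55)

159,27,55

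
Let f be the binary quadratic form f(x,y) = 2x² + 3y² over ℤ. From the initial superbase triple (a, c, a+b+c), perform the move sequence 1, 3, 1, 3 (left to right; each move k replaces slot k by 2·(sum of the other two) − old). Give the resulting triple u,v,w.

start (2,3,5) = (f(1,0),f(0,1),f(1,1))
replace slot 1: 2·(3+5) − 2 = 14 → (14,3,5)
replace slot 3: 2·(14+3) − 5 = 29 → (14,3,29)
replace slot 1: 2·(3+29) − 14 = 50 → (50,3,29)
replace slot 3: 2·(50+3) − 29 = 77 → (50,3,77)

50,3,77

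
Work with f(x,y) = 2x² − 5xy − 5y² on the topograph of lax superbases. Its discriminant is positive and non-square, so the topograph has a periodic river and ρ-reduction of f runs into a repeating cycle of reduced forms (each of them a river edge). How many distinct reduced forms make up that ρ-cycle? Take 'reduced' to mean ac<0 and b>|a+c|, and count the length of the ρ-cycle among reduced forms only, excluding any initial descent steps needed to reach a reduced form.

D = 65, ⌊√D⌋ = 8
descent: ρ → (-5,5,2)  [lands on river]
river: ρ → (2,7,-2)
river: ρ → (-2,5,5)
river: ρ → (5,5,-2)
river: ρ → (-2,7,2)
river: ρ → (2,5,-5)
ρ-cycle length = 6 (tail of 1 descent step not counted)

6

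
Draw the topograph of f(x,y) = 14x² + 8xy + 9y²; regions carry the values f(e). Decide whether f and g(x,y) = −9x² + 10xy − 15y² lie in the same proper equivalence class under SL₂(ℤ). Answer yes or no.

D₁ = -440, D₂ = -440
f: flip: (14,8,9)→(9,-8,14)
f: reduced (well bottom): (9,-8,14) with a≤c, −a<b≤a
g is negative-definite; reduce −g:
−g: translate: b→8 (≡-10 mod 18), so (9,-10,15)→(9,8,14)
−g: reduced (well bottom): (9,8,14) with a≤c, −a<b≤a
flip sign back: reduced form of g is (-9,-8,-14)
reduced forms (9, -8, 14) vs (-9, -8, -14) ⇒ inequivalent

no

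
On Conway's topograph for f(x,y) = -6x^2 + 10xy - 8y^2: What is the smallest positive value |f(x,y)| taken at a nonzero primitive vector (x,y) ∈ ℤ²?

translate: b→2 (≡-10 mod 12), so (6,-10,8)→(6,2,4)
flip: (6,2,4)→(4,-2,6)
reduced (well bottom): (4,-2,6) with a≤c, −a<b≤a
well minimum |f| = |-4| = 4 (negative-definite)

4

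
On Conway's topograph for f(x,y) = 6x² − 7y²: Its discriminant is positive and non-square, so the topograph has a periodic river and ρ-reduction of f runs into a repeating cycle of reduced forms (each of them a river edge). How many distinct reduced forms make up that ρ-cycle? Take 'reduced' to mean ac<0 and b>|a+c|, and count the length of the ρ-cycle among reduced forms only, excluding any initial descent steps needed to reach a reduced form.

D = 168, ⌊√D⌋ = 12
descent: ρ → (-7,0,6)
descent: ρ → (6,12,-1)  [lands on river]
river: ρ → (-1,12,6)
ρ-cycle length = 2 (tail of 2 descent steps not counted)

2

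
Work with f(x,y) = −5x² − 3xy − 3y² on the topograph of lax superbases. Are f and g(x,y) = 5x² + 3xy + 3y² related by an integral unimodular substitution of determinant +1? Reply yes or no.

D₁ = -51, D₂ = -51
f is negative-definite; reduce −f:
−f: flip: (5,3,3)→(3,-3,5)
−f: translate: b→3 (≡-3 mod 6), so (3,-3,5)→(3,3,5)
−f: reduced (well bottom): (3,3,5) with a≤c, −a<b≤a
flip sign back: reduced form of f is (-3,-3,-5)
g: flip: (5,3,3)→(3,-3,5)
g: translate: b→3 (≡-3 mod 6), so (3,-3,5)→(3,3,5)
g: reduced (well bottom): (3,3,5) with a≤c, −a<b≤a
reduced forms (-3, -3, -5) vs (3, 3, 5) ⇒ inequivalent

no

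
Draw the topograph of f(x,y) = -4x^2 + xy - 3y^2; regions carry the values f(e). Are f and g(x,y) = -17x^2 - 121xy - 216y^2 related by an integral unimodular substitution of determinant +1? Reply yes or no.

D₁ = -47, D₂ = -47
f is negative-definite; reduce −f:
−f: flip: (4,-1,3)→(3,1,4)
−f: reduced (well bottom): (3,1,4) with a≤c, −a<b≤a
flip sign back: reduced form of f is (-3,-1,-4)
g is negative-definite; reduce −g:
−g: translate: b→-15 (≡121 mod 34), so (17,121,216)→(17,-15,4)
−g: flip: (17,-15,4)→(4,15,17)
−g: translate: b→-1 (≡15 mod 8), so (4,15,17)→(4,-1,3)
−g: flip: (4,-1,3)→(3,1,4)
−g: reduced (well bottom): (3,1,4) with a≤c, −a<b≤a
flip sign back: reduced form of g is (-3,-1,-4)
reduced forms (-3, -1, -4) vs (-3, -1, -4) ⇒ equivalent

yes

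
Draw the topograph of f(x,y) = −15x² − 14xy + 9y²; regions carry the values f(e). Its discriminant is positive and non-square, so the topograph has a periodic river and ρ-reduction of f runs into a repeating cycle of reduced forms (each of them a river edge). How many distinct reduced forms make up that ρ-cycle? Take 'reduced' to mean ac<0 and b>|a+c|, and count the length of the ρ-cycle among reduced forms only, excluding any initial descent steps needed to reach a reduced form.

D = 736, ⌊√D⌋ = 27
descent: ρ → (9,14,-15)  [lands on river]
river: ρ → (-15,16,8)
river: ρ → (8,16,-15)
river: ρ → (-15,14,9)
river: ρ → (9,22,-7)
river: ρ → (-7,20,12)
river: ρ → (12,4,-15)
river: ρ → (-15,26,1)
river: ρ → (1,26,-15)
river: ρ → (-15,4,12)
river: ρ → (12,20,-7)
river: ρ → (-7,22,9)
ρ-cycle length = 12 (tail of 1 descent step not counted)

12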